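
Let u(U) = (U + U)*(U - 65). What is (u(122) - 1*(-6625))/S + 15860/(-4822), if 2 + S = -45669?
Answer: -411676093/110112781 ≈ -3.7387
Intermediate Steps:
S = -45671 (S = -2 - 45669 = -45671)
u(U) = 2*U*(-65 + U) (u(U) = (2*U)*(-65 + U) = 2*U*(-65 + U))
(u(122) - 1*(-6625))/S + 15860/(-4822) = (2*122*(-65 + 122) - 1*(-6625))/(-45671) + 15860/(-4822) = (2*122*57 + 6625)*(-1/45671) + 15860*(-1/4822) = (13908 + 6625)*(-1/45671) - 7930/2411 = 20533*(-1/45671) - 7930/2411 = -20533/45671 - 7930/2411 = -411676093/110112781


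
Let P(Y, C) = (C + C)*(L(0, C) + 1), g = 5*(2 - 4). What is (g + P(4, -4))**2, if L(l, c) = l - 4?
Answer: 196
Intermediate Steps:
L(l, c) = -4 + l
g = -10 (g = 5*(-2) = -10)
P(Y, C) = -6*C (P(Y, C) = (C + C)*((-4 + 0) + 1) = (2*C)*(-4 + 1) = (2*C)*(-3) = -6*C)
(g + P(4, -4))**2 = (-10 - 6*(-4))**2 = (-10 + 24)**2 = 14**2 = 196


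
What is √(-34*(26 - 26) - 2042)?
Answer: I*√2042 ≈ 45.188*I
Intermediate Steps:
√(-34*(26 - 26) - 2042) = √(-34*0 - 2042) = √(0 - 2042) = √(-2042) = I*√2042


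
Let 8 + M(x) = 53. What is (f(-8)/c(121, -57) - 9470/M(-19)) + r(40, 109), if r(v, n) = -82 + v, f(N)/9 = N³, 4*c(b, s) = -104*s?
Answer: -568096/2223 ≈ -255.55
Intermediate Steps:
c(b, s) = -26*s (c(b, s) = (-104*s)/4 = -26*s)
M(x) = 45 (M(x) = -8 + 53 = 45)
f(N) = 9*N³
(f(-8)/c(121, -57) - 9470/M(-19)) + r(40, 109) = ((9*(-8)³)/((-26*(-57))) - 9470/45) + (-82 + 40) = ((9*(-512))/1482 - 9470*1/45) - 42 = (-4608*1/1482 - 1894/9) - 42 = (-768/247 - 1894/9) - 42 = -474730/2223 - 42 = -568096/2223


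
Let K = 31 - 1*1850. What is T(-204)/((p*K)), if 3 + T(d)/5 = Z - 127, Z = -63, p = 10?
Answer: 193/3638 ≈ 0.053051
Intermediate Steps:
T(d) = -965 (T(d) = -15 + 5*(-63 - 127) = -15 + 5*(-190) = -15 - 950 = -965)
K = -1819 (K = 31 - 1850 = -1819)
T(-204)/((p*K)) = -965/(10*(-1819)) = -965/(-18190) = -965*(-1/18190) = 193/3638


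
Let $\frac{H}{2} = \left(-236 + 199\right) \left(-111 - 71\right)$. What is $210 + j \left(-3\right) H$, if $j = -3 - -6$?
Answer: $-121002$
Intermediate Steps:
$j = 3$ ($j = -3 + 6 = 3$)
$H = 13468$ ($H = 2 \left(-236 + 199\right) \left(-111 - 71\right) = 2 \left(\left(-37\right) \left(-182\right)\right) = 2 \cdot 6734 = 13468$)
$210 + j \left(-3\right) H = 210 + 3 \left(-3\right) 13468 = 210 - 121212 = -121002$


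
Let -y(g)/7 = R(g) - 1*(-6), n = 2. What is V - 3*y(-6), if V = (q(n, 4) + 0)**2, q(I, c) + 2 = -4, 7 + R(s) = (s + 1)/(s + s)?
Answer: 95/4 ≈ 23.750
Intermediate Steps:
R(s) = -7 + (1 + s)/(2*s) (R(s) = -7 + (s + 1)/(s + s) = -7 + (1 + s)/((2*s)) = -7 + (1 + s)*(1/(2*s)) = -7 + (1 + s)/(2*s))
q(I, c) = -6 (q(I, c) = -2 - 4 = -6)
y(g) = -42 - 7*(1 - 13*g)/(2*g) (y(g) = -7*((1 - 13*g)/(2*g) - 1*(-6)) = -7*((1 - 13*g)/(2*g) + 6) = -7*(6 + (1 - 13*g)/(2*g)) = -42 - 7*(1 - 13*g)/(2*g))
V = 36 (V = (-6 + 0)**2 = (-6)**2 = 36)
V - 3*y(-6) = 36 - 21*(-1 - 6)/(2*(-6)) = 36 - 21*(-1)*(-7)/(2*6) = 36 - 3*49/12 = 36 - 49/4 = 95/4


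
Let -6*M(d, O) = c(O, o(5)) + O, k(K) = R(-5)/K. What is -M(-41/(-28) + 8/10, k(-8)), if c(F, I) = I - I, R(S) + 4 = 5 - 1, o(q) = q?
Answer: 0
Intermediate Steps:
R(S) = 0 (R(S) = -4 + (5 - 1) = -4 + 4 = 0)
c(F, I) = 0
k(K) = 0 (k(K) = 0/K = 0)
M(d, O) = -O/6 (M(d, O) = -(0 + O)/6 = -O/6)
-M(-41/(-28) + 8/10, k(-8)) = -(-1)*0/6 = -1*0 = 0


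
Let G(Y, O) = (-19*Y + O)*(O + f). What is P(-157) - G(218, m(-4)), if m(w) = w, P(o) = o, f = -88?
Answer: -381589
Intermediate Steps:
G(Y, O) = (-88 + O)*(O - 19*Y) (G(Y, O) = (-19*Y + O)*(O - 88) = (O - 19*Y)*(-88 + O) = (-88 + O)*(O - 19*Y))
P(-157) - G(218, m(-4)) = -157 - ((-4)² - 88*(-4) + 1672*218 - 19*(-4)*218) = -157 - (16 + 352 + 364496 + 16568) = -157 - 1*381432 = -157 - 381432 = -381589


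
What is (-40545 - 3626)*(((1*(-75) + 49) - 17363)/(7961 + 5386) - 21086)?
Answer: 12432026495501/13347 ≈ 9.3145e+8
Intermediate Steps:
(-40545 - 3626)*(((1*(-75) + 49) - 17363)/(7961 + 5386) - 21086) = -44171*(((-75 + 49) - 17363)/13347 - 21086) = -44171*((-26 - 17363)*(1/13347) - 21086) = -44171*(-17389*1/13347 - 21086) = -44171*(-17389/13347 - 21086) = -44171*(-281452231/13347) = 12432026495501/13347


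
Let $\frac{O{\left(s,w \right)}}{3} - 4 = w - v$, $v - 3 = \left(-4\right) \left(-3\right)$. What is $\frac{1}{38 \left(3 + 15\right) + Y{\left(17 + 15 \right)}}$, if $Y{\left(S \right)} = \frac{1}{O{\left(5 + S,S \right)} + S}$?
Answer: $\frac{95}{64981} \approx 0.001462$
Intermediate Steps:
$v = 15$ ($v = 3 - -12 = 3 + 12 = 15$)
$O{\left(s,w \right)} = -33 + 3 w$ ($O{\left(s,w \right)} = 12 + 3 \left(w - 15\right) = 12 + 3 \left(-15 + w\right) = 12 + \left(-45 + 3 w\right) = -33 + 3 w$)
$Y{\left(S \right)} = \frac{1}{-33 + 4 S}$ ($Y{\left(S \right)} = \frac{1}{\left(-33 + 3 S\right) + S} = \frac{1}{-33 + 4 S}$)
$\frac{1}{38 \left(3 + 15\right) + Y{\left(17 + 15 \right)}} = \frac{1}{38 \left(3 + 15\right) + \frac{1}{-33 + 4 \left(17 + 15\right)}} = \frac{1}{38 \cdot 18 + \frac{1}{-33 + 4 \cdot 32}} = \frac{1}{684 + \frac{1}{-33 + 128}} = \frac{1}{684 + \frac{1}{95}} = \frac{1}{\frac{64981}{95}} = \frac{95}{64981}$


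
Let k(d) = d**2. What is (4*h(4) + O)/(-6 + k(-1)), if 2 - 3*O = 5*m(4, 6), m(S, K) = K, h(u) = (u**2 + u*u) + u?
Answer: -404/15 ≈ -26.933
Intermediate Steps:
h(u) = u + 2*u**2 (h(u) = (u**2 + u**2) + u = 2*u**2 + u = u + 2*u**2)
O = -28/3 (O = 2/3 - 5*6/3 = 2/3 - 1/3*30 = 2/3 - 10 = -28/3 ≈ -9.3333)
(4*h(4) + O)/(-6 + k(-1)) = (4*(4*(1 + 2*4)) - 28/3)/(-6 + (-1)**2) = (4*(4*(1 + 8)) - 28/3)/(-6 + 1) = (4*(4*9) - 28/3)/(-5) = -(4*36 - 28/3)/5 = -(144 - 28/3)/5 = -1/5*404/3 = -404/15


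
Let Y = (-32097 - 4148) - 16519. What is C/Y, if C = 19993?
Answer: -19993/52764 ≈ -0.37891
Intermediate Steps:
Y = -52764 (Y = -36245 - 16519 = -52764)
C/Y = 19993/(-52764) = 19993*(-1/52764) = -19993/52764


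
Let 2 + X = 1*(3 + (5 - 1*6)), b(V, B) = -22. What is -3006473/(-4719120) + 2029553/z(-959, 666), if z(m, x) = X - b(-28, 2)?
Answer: 4788885147883/51910320 ≈ 92253.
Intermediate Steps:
X = 0 (X = -2 + 1*(3 + (5 - 1*6)) = -2 + 1*(3 + (5 - 6)) = -2 + 1*(3 - 1) = -2 + 1*2 = -2 + 2 = 0)
z(m, x) = 22 (z(m, x) = 0 - 1*(-22) = 0 + 22 = 22)
-3006473/(-4719120) + 2029553/z(-959, 666) = -3006473/(-4719120) + 2029553/22 = -3006473*(-1/4719120) + 2029553*(1/22) = 3006473/4719120 + 2029553/22 = 4788885147883/51910320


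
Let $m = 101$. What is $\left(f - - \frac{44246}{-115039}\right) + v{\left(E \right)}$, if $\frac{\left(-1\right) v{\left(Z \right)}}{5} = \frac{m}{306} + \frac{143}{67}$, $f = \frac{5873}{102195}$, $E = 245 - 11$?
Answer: $- \frac{297416436221}{23512821210} \approx -12.649$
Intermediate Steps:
$E = 234$ ($E = 245 - 11 = 234$)
$f = \frac{5873}{102195}$ ($f = 5873 \cdot \frac{1}{102195} = \frac{5873}{102195} \approx 0.057469$)
$v{\left(Z \right)} = - \frac{252625}{20502}$ ($v{\left(Z \right)} = - 5 \left(\frac{101}{306} + \frac{143}{67}\right) = \left(-5\right) \frac{50525}{20502} = - \frac{252625}{20502}$)
$\left(f - - \frac{44246}{-115039}\right) + v{\left(E \right)} = \left(\frac{5873}{102195} - - \frac{44246}{-115039}\right) - \frac{252625}{20502} = \left(\frac{5873}{102195} - \left(-44246\right) \left(- \frac{1}{115039}\right)\right) - \frac{252625}{20502} = \left(\frac{5873}{102195} - \frac{44246}{115039}\right) - \frac{252625}{20502} = - \frac{3846095923}{11756410605} - \frac{252625}{20502} = - \frac{297416436221}{23512821210}$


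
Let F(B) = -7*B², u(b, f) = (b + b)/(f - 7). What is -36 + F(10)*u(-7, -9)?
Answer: -1297/2 ≈ -648.50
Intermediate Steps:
u(b, f) = 2*b/(-7 + f) (u(b, f) = (2*b)/(-7 + f) = 2*b/(-7 + f))
-36 + F(10)*u(-7, -9) = -36 + (-7*10²)*(2*(-7)/(-7 - 9)) = -36 + (-7*100)*(2*(-7)/(-16)) = -36 - 1400*(-7)*(-1)/16 = -36 - 700*7/8 = -36 - 1225/2 = -1297/2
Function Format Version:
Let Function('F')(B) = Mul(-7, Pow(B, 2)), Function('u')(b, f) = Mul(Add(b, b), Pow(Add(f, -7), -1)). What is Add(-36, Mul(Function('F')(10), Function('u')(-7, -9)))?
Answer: Rational(-1297, 2) ≈ -648.50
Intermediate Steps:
Function('u')(b, f) = Mul(2, b, Pow(Add(-7, f), -1)) (Function('u')(b, f) = Mul(Mul(2, b), Pow(Add(-7, f), -1)) = Mul(2, b, Pow(Add(-7, f), -1)))
Add(-36, Mul(Function('F')(10), Function('u')(-7, -9))) = Add(-36, Mul(Mul(-7, Pow(10, 2)), Mul(2, -7, Pow(Add(-7, -9), -1)))) = Add(-36, Mul(Mul(-7, 100), Mul(2, -7, Pow(-16, -1)))) = Add(-36, Mul(-700, Mul(2, -7, Rational(-1, 16)))) = Add(-36, Mul(-700, Rational(7, 8))) = Add(-36, Rational(-1225, 2)) = Rational(-1297, 2)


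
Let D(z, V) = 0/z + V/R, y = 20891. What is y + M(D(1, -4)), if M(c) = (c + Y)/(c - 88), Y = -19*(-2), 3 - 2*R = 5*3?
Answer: 2736663/131 ≈ 20891.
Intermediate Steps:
R = -6 (R = 3/2 - 5*3/2 = 3/2 - ½*15 = 3/2 - 15/2 = -6)
Y = 38
D(z, V) = -V/6 (D(z, V) = 0/z + V/(-6) = 0 + V*(-⅙) = 0 - V/6 = -V/6)
M(c) = (38 + c)/(-88 + c) (M(c) = (c + 38)/(c - 88) = (38 + c)/(-88 + c))
y + M(D(1, -4)) = 20891 + (38 - ⅙*(-4))/(-88 - ⅙*(-4)) = 20891 + (38 + ⅔)/(-88 + ⅔) = 20891 + (116/3)/(-262/3) = 20891 - 3/262*116/3 = 20891 - 58/131 = 2736663/131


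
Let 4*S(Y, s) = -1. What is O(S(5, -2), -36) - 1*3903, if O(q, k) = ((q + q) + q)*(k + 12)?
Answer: -3885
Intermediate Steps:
S(Y, s) = -1/4 (S(Y, s) = (1/4)*(-1) = -1/4)
O(q, k) = 3*q*(12 + k) (O(q, k) = (2*q + q)*(12 + k) = (3*q)*(12 + k) = 3*q*(12 + k))
O(S(5, -2), -36) - 1*3903 = 3*(-1/4)*(12 - 36) - 1*3903 = 3*(-1/4)*(-24) - 3903 = 18 - 3903 = -3885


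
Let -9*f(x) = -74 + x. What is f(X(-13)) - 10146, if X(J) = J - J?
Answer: -91240/9 ≈ -10138.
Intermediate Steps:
X(J) = 0
f(x) = 74/9 - x/9 (f(x) = -(-74 + x)/9 = 74/9 - x/9)
f(X(-13)) - 10146 = (74/9 - ⅑*0) - 10146 = (74/9 + 0) - 10146 = 74/9 - 10146 = -91240/9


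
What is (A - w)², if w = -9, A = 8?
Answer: 289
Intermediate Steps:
(A - w)² = (8 - 1*(-9))² = (8 + 9)² = 17² = 289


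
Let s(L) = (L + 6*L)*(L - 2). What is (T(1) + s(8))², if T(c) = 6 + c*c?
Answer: 117649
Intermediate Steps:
s(L) = 7*L*(-2 + L) (s(L) = (7*L)*(-2 + L) = 7*L*(-2 + L))
T(c) = 6 + c²
(T(1) + s(8))² = ((6 + 1²) + 7*8*(-2 + 8))² = ((6 + 1) + 7*8*6)² = (7 + 336)² = 343² = 117649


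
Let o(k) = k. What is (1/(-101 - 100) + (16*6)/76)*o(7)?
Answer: 33635/3819 ≈ 8.8073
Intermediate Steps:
(1/(-101 - 100) + (16*6)/76)*o(7) = (1/(-101 - 100) + (16*6)/76)*7 = (1/(-201) + 96*(1/76))*7 = (-1/201 + 24/19)*7 = (4805/3819)*7 = 33635/3819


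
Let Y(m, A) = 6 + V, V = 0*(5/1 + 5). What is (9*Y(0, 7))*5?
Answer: 270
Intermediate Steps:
V = 0 (V = 0*(5*1 + 5) = 0*(5 + 5) = 0*10 = 0)
Y(m, A) = 6 (Y(m, A) = 6 + 0 = 6)
(9*Y(0, 7))*5 = (9*6)*5 = 54*5 = 270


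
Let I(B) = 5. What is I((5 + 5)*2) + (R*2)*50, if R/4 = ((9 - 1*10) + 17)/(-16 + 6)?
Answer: -635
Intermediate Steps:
R = -32/5 (R = 4*(((9 - 1*10) + 17)/(-16 + 6)) = 4*(((9 - 10) + 17)/(-10)) = 4*((-1 + 17)*(-⅒)) = 4*(16*(-⅒)) = 4*(-8/5) = -32/5 ≈ -6.4000)
I((5 + 5)*2) + (R*2)*50 = 5 - 32/5*2*50 = 5 - 64/5*50 = 5 - 640 = -635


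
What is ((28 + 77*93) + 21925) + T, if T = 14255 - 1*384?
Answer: 42985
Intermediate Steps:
T = 13871 (T = 14255 - 384 = 13871)
((28 + 77*93) + 21925) + T = ((28 + 77*93) + 21925) + 13871 = ((28 + 7161) + 21925) + 13871 = (7189 + 21925) + 13871 = 29114 + 13871 = 42985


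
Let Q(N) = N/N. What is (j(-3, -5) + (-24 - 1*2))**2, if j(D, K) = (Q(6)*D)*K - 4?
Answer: 225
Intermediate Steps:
Q(N) = 1
j(D, K) = -4 + D*K (j(D, K) = (1*D)*K - 4 = D*K - 4 = -4 + D*K)
(j(-3, -5) + (-24 - 1*2))**2 = ((-4 - 3*(-5)) + (-24 - 1*2))**2 = ((-4 + 15) + (-24 - 2))**2 = (11 - 26)**2 = (-15)**2 = 225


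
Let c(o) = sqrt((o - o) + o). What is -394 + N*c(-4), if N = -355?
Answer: -394 - 710*I ≈ -394.0 - 710.0*I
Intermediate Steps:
c(o) = sqrt(o) (c(o) = sqrt(0 + o) = sqrt(o))
-394 + N*c(-4) = -394 - 710*I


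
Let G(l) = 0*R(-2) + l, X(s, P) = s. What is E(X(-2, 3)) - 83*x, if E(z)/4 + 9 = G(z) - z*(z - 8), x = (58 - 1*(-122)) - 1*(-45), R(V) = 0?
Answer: -18799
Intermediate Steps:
G(l) = l (G(l) = 0*0 + l = 0 + l = l)
x = 225 (x = (58 + 122) + 45 = 180 + 45 = 225)
E(z) = -36 + 4*z - 4*z*(-8 + z) (E(z) = -36 + 4*(z - z*(z - 8)) = -36 + 4*(z - z*(-8 + z)) = -36 + (4*z - 4*z*(-8 + z)) = -36 + 4*z - 4*z*(-8 + z))
E(X(-2, 3)) - 83*x = (-36 - 4*(-2)**2 + 36*(-2)) - 83*225 = (-36 - 4*4 - 72) - 18675 = (-36 - 16 - 72) - 18675 = -124 - 18675 = -18799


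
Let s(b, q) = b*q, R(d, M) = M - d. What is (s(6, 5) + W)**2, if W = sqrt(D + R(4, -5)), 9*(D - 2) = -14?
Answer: (90 + I*sqrt(77))**2/9 ≈ 891.44 + 175.5*I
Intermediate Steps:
D = 4/9 (D = 2 + (1/9)*(-14) = 2 - 14/9 = 4/9 ≈ 0.44444)
W = I*sqrt(77)/3 (W = sqrt(4/9 + (-5 - 1*4)) = sqrt(4/9 + (-5 - 4)) = sqrt(4/9 - 9) = sqrt(-77/9) = I*sqrt(77)/3 ≈ 2.925*I)
(s(6, 5) + W)**2 = (6*5 + I*sqrt(77)/3)**2 = (30 + I*sqrt(77)/3)**2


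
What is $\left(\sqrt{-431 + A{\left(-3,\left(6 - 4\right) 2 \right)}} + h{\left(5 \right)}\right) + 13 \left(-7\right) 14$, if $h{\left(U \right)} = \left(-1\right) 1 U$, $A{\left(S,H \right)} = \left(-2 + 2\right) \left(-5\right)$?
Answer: $-1279 + i \sqrt{431} \approx -1279.0 + 20.761 i$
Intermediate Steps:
$A{\left(S,H \right)} = 0$ ($A{\left(S,H \right)} = 0 \left(-5\right) = 0$)
$h{\left(U \right)} = - U$
$\left(\sqrt{-431 + A{\left(-3,\left(6 - 4\right) 2 \right)}} + h{\left(5 \right)}\right) + 13 \left(-7\right) 14 = \left(\sqrt{-431 + 0} - 5\right) + 13 \left(-7\right) 14 = \left(\sqrt{-431} - 5\right) - 1274 = \left(i \sqrt{431} - 5\right) - 1274 = \left(-5 + i \sqrt{431}\right) - 1274 = -1279 + i \sqrt{431}$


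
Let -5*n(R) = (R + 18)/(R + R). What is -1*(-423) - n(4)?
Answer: 8471/20 ≈ 423.55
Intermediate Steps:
n(R) = -(18 + R)/(10*R) (n(R) = -(R + 18)/(5*(R + R)) = -(18 + R)/(5*(2*R)) = -(18 + R)*1/(2*R)/5 = -(18 + R)/(10*R))
-1*(-423) - n(4) = -1*(-423) - (-18 - 1*4)/(10*4) = 423 - (-18 - 4)/(10*4) = 423 - (-22)/(10*4) = 423 - 1*(-11/20) = 423 + 11/20 = 8471/20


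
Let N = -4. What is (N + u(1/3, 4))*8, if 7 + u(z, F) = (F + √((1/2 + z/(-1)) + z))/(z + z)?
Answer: -40 + 6*√2 ≈ -31.515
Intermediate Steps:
u(z, F) = -7 + (F + √2/2)/(2*z) (u(z, F) = -7 + (F + √((1/2 + z/(-1)) + z))/(z + z) = -7 + (F + √((1*(½) + z*(-1)) + z))/((2*z)) = -7 + (F + √((½ - z) + z))*(1/(2*z)) = -7 + (F + √(½))*(1/(2*z)) = -7 + (F + √2/2)*(1/(2*z)) = -7 + (F + √2/2)/(2*z))
(N + u(1/3, 4))*8 = (-4 + (√2 - 28/3 + 2*4)/(4*(1/3)))*8 = (-4 + (√2 - 28*⅓ + 8)/(4*(⅓)))*8 = (-4 + (¼)*3*(√2 - 28/3 + 8))*8 = (-4 + (¼)*3*(-4/3 + √2))*8 = (-4 + (-1 + 3*√2/4))*8 = (-5 + 3*√2/4)*8 = -40 + 6*√2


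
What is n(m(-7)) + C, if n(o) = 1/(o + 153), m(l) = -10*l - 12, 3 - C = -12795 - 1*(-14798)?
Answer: -421999/211 ≈ -2000.0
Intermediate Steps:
C = -2000 (C = 3 - (-12795 - 1*(-14798)) = 3 - (-12795 + 14798) = 3 - 1*2003 = 3 - 2003 = -2000)
m(l) = -12 - 10*l
n(o) = 1/(153 + o)
n(m(-7)) + C = 1/(153 + (-12 - 10*(-7))) - 2000 = 1/(153 + (-12 + 70)) - 2000 = 1/(153 + 58) - 2000 = 1/211 - 2000 = -421999/211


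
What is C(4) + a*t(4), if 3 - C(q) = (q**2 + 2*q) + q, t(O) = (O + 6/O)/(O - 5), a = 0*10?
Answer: -25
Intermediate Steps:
a = 0
t(O) = (O + 6/O)/(-5 + O)
C(q) = 3 - q**2 - 3*q (C(q) = 3 - ((q**2 + 2*q) + q) = 3 - (q**2 + 3*q) = 3 + (-q**2 - 3*q) = 3 - q**2 - 3*q)
C(4) + a*t(4) = (3 - 1*4**2 - 3*4) + 0*((6 + 4**2)/(4*(-5 + 4))) = (3 - 1*16 - 12) + 0*((1/4)*(6 + 16)/(-1)) = (3 - 16 - 12) + 0*((1/4)*(-1)*22) = -25 + 0*(-11/2) = -25 + 0 = -25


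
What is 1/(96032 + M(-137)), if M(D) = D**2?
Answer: 1/114801 ≈ 8.7107e-6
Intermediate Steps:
1/(96032 + M(-137)) = 1/(96032 + (-137)**2) = 1/(96032 + 18769) = 1/114801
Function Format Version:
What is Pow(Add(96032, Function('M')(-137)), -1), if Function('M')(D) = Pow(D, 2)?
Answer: Rational(1, 114801) ≈ 8.7107e-6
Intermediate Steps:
Pow(Add(96032, Function('M')(-137)), -1) = Pow(Add(96032, Pow(-137, 2)), -1) = Pow(Add(96032, 18769), -1) = Pow(114801, -1) = Rational(1, 114801)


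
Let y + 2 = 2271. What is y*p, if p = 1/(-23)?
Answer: -2269/23 ≈ -98.652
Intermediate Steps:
p = -1/23 ≈ -0.043478
y = 2269 (y = -2 + 2271 = 2269)
y*p = 2269*(-1/23) = -2269/23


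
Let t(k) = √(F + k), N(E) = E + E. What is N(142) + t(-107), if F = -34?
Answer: 284 + I*√141 ≈ 284.0 + 11.874*I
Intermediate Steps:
N(E) = 2*E
t(k) = √(-34 + k)
N(142) + t(-107) = 2*142 + √(-34 - 107) = 284 + √(-141) = 284 + I*√141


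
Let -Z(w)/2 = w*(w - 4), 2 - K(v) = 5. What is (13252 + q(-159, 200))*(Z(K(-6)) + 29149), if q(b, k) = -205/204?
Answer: 78682129721/204 ≈ 3.8570e+8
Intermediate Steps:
q(b, k) = -205/204 (q(b, k) = -205*1/204 = -205/204)
K(v) = -3 (K(v) = 2 - 1*5 = 2 - 5 = -3)
Z(w) = -2*w*(-4 + w) (Z(w) = -2*w*(w - 4) = -2*w*(-4 + w))
(13252 + q(-159, 200))*(Z(K(-6)) + 29149) = (13252 - 205/204)*(2*(-3)*(4 - 1*(-3)) + 29149) = 2703203*(2*(-3)*(4 + 3) + 29149)/204 = 2703203*(2*(-3)*7 + 29149)/204 = 2703203*(-42 + 29149)/204 = (2703203/204)*29107 = 78682129721/204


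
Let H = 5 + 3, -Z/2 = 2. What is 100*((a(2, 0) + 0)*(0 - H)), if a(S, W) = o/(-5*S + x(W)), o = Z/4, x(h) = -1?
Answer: -800/11 ≈ -72.727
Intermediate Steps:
Z = -4 (Z = -2*2 = -4)
H = 8
o = -1 (o = -4/4 = -4*¼ = -1)
a(S, W) = -1/(-1 - 5*S) (a(S, W) = -1/(-5*S - 1) = -1/(-1 - 5*S))
100*((a(2, 0) + 0)*(0 - H)) = 100*((1/(1 + 5*2) + 0)*(0 - 1*8)) = 100*((1/(1 + 10) + 0)*(0 - 8)) = 100*((1/11 + 0)*(-8)) = 100*((1/11)*(-8)) = 100*(-8/11) = -800/11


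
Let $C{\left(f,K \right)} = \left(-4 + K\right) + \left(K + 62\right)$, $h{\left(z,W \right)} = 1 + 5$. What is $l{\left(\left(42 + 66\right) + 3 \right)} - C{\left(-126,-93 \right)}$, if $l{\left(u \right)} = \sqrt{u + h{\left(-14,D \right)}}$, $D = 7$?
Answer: $128 + 3 \sqrt{13} \approx 138.82$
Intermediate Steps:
$h{\left(z,W \right)} = 6$
$l{\left(u \right)} = \sqrt{6 + u}$ ($l{\left(u \right)} = \sqrt{u + 6} = \sqrt{6 + u}$)
$C{\left(f,K \right)} = 58 + 2 K$ ($C{\left(f,K \right)} = \left(-4 + K\right) + \left(62 + K\right) = 58 + 2 K$)
$l{\left(\left(42 + 66\right) + 3 \right)} - C{\left(-126,-93 \right)} = \sqrt{6 + \left(\left(42 + 66\right) + 3\right)} - \left(58 + 2 \left(-93\right)\right) = \sqrt{6 + \left(108 + 3\right)} - \left(58 - 186\right) = \sqrt{6 + 111} - -128 = \sqrt{117} + 128 = 3 \sqrt{13} + 128 = 128 + 3 \sqrt{13}$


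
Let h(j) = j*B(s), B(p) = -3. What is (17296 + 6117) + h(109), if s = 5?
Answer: 23086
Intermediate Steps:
h(j) = -3*j (h(j) = j*(-3) = -3*j)
(17296 + 6117) + h(109) = (17296 + 6117) - 3*109 = 23413 - 327 = 23086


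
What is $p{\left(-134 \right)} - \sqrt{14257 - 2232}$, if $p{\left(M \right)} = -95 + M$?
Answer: $-229 - 5 \sqrt{481} \approx -338.66$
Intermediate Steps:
$p{\left(-134 \right)} - \sqrt{14257 - 2232} = \left(-95 - 134\right) - \sqrt{14257 - 2232} = -229 - \sqrt{12025} = -229 - 5 \sqrt{481}$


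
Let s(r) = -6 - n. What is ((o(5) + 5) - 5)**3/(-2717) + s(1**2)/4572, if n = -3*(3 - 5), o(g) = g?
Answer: -50342/1035177 ≈ -0.048631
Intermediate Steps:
n = 6 (n = -3*(-2) = 6)
s(r) = -12 (s(r) = -6 - 1*6 = -6 - 6 = -12)
((o(5) + 5) - 5)**3/(-2717) + s(1**2)/4572 = ((5 + 5) - 5)**3/(-2717) - 12/4572 = (10 - 5)**3*(-1/2717) - 12*1/4572 = 5**3*(-1/2717) - 1/381 = 125*(-1/2717) - 1/381 = -125/2717 - 1/381 = -50342/1035177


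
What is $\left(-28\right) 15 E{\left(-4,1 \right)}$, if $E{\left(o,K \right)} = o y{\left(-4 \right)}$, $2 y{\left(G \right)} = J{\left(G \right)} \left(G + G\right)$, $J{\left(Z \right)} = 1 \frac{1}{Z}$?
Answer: $1680$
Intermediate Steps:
$J{\left(Z \right)} = \frac{1}{Z}$
$y{\left(G \right)} = 1$ ($y{\left(G \right)} = \frac{\frac{1}{G} \left(G + G\right)}{2} = \frac{\frac{1}{G} 2 G}{2} = \frac{1}{2} \cdot 2 = 1$)
$E{\left(o,K \right)} = o$ ($E{\left(o,K \right)} = o 1 = o$)
$\left(-28\right) 15 E{\left(-4,1 \right)} = \left(-28\right) 15 \left(-4\right) = \left(-420\right) \left(-4\right) = 1680$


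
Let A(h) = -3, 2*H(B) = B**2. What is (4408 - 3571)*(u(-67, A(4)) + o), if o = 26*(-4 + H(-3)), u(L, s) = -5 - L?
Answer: 62775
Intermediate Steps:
H(B) = B**2/2
o = 13 (o = 26*(-4 + (1/2)*(-3)**2) = 26*(-4 + (1/2)*9) = 26*(-4 + 9/2) = 26*(1/2) = 13)
(4408 - 3571)*(u(-67, A(4)) + o) = (4408 - 3571)*((-5 - 1*(-67)) + 13) = 837*((-5 + 67) + 13) = 837*(62 + 13) = 837*75 = 62775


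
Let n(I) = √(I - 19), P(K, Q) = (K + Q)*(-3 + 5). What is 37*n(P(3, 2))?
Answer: 111*I ≈ 111.0*I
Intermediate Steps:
P(K, Q) = 2*K + 2*Q (P(K, Q) = (K + Q)*2 = 2*K + 2*Q)
n(I) = √(-19 + I)
37*n(P(3, 2)) = 37*√(-19 + (2*3 + 2*2)) = 37*√(-19 + (6 + 4)) = 37*√(-19 + 10) = 37*√(-9) = 37*(3*I) = 111*I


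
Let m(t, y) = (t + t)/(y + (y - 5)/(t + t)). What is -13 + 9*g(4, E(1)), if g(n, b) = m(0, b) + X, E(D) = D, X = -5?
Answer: -58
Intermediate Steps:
m(t, y) = 2*t/(y + (-5 + y)/(2*t)) (m(t, y) = (2*t)/(y + (-5 + y)/((2*t))) = (2*t)/(y + (-5 + y)*(1/(2*t))) = (2*t)/(y + (-5 + y)/(2*t)) = 2*t/(y + (-5 + y)/(2*t)))
g(n, b) = -5 (g(n, b) = 4*0²/(-5 + b + 2*0*b) - 5 = 4*0/(-5 + b + 0) - 5 = 4*0/(-5 + b) - 5 = 0 - 5 = -5)
-13 + 9*g(4, E(1)) = -13 + 9*(-5) = -13 - 45 = -58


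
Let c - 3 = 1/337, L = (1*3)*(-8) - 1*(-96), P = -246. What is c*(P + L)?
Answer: -176088/337 ≈ -522.52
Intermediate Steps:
L = 72 (L = 3*(-8) + 96 = -24 + 96 = 72)
c = 1012/337 (c = 3 + 1/337 = 1012/337 ≈ 3.0030)
c*(P + L) = 1012*(-246 + 72)/337 = (1012/337)*(-174) = -176088/337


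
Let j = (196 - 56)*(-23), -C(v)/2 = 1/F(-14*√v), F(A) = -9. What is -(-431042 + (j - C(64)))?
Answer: 3908360/9 ≈ 4.3426e+5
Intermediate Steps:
C(v) = 2/9 (C(v) = -2/(-9) = -2*(-⅑) = 2/9)
j = -3220 (j = 140*(-23) = -3220)
-(-431042 + (j - C(64))) = -(-431042 + (-3220 - 1*2/9)) = -(-431042 + (-3220 - 2/9)) = -(-431042 - 28982/9) = -1*(-3908360/9) = 3908360/9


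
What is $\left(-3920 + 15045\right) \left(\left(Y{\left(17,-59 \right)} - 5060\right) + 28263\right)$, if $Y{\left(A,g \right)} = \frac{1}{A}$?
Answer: $\frac{4388278500}{17} \approx 2.5813 \cdot 10^{8}$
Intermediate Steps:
$\left(-3920 + 15045\right) \left(\left(Y{\left(17,-59 \right)} - 5060\right) + 28263\right) = \left(-3920 + 15045\right) \left(\left(\frac{1}{17} - 5060\right) + 28263\right) = 11125 \left(\left(\frac{1}{17} - 5060\right) + 28263\right) = 11125 \left(- \frac{86019}{17} + 28263\right) = 11125 \cdot \frac{394452}{17} = \frac{4388278500}{17}$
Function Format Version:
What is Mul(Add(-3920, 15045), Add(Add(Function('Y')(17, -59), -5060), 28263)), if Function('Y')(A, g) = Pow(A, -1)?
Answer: Rational(4388278500, 17) ≈ 2.5813e+8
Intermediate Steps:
Mul(Add(-3920, 15045), Add(Add(Function('Y')(17, -59), -5060), 28263)) = Mul(Add(-3920, 15045), Add(Add(Pow(17, -1), -5060), 28263)) = Mul(11125, Add(Add(Rational(1, 17), -5060), 28263)) = Mul(11125, Add(Rational(-86019, 17), 28263)) = Mul(11125, Rational(394452, 17)) = Rational(4388278500, 17)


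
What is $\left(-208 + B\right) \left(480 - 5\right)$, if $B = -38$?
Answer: $-116850$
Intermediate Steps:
$\left(-208 + B\right) \left(480 - 5\right) = \left(-208 - 38\right) \left(480 - 5\right) = \left(-246\right) 475 = -116850$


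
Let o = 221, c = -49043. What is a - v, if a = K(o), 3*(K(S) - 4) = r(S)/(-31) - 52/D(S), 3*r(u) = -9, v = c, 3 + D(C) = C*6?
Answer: 6034696190/123039 ≈ 49047.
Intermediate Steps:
D(C) = -3 + 6*C (D(C) = -3 + C*6 = -3 + 6*C)
v = -49043
r(u) = -3 (r(u) = (1/3)*(-9) = -3)
K(S) = 125/31 - 52/(3*(-3 + 6*S)) (K(S) = 4 + (-3/(-31) - 52/(-3 + 6*S))/3 = 4 + (-3*(-1/31) - 52/(-3 + 6*S))/3 = 4 + (3/31 - 52/(-3 + 6*S))/3 = 4 + (1/31 - 52/(3*(-3 + 6*S))) = 125/31 - 52/(3*(-3 + 6*S)))
a = 494513/123039 (a = (-2737 + 2250*221)/(279*(-1 + 2*221)) = (-2737 + 497250)/(279*(-1 + 442)) = (1/279)*494513/441 = (1/279)*(1/441)*494513 = 494513/123039 ≈ 4.0192)
a - v = 494513/123039 - 1*(-49043) = 494513/123039 + 49043 = 6034696190/123039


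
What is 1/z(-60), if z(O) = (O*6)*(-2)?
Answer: 1/720 ≈ 0.0013889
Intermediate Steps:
z(O) = -12*O (z(O) = (6*O)*(-2) = -12*O)
1/z(-60) = 1/(-12*(-60)) = 1/720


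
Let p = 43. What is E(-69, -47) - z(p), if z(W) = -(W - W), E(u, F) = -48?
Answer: -48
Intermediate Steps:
z(W) = 0 (z(W) = -1*0 = 0)
E(-69, -47) - z(p) = -48 - 1*0 = -48 + 0 = -48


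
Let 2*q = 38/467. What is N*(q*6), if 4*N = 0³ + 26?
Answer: 741/467 ≈ 1.5867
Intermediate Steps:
q = 19/467 (q = (38/467)/2 = (38*(1/467))/2 = (½)*(38/467) = 19/467 ≈ 0.040685)
N = 13/2 (N = (0³ + 26)/4 = (0 + 26)/4 = (¼)*26 = 13/2 ≈ 6.5000)
N*(q*6) = 13*((19/467)*6)/2 = (13/2)*(114/467) = 741/467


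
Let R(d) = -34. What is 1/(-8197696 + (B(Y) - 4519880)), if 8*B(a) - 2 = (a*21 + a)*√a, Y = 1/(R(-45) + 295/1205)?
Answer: -2489684474573994875/31662750898993728841417464 + 1960535*I*√1960535/31662750898993728841417464 ≈ -7.8631e-8 + 8.6699e-17*I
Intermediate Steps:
Y = -241/8135 (Y = 1/(-34 + 295/1205) = 1/(-34 + 295*(1/1205)) = 1/(-34 + 59/241) = 1/(-8135/241) = -241/8135 ≈ -0.029625)
B(a) = ¼ + 11*a^(3/2)/4 (B(a) = ¼ + ((a*21 + a)*√a)/8 = ¼ + ((21*a + a)*√a)/8 = ¼ + ((22*a)*√a)/8 = ¼ + (22*a^(3/2))/8 = ¼ + 11*a^(3/2)/4)
1/(-8197696 + (B(Y) - 4519880)) = 1/(-8197696 + ((¼ + 11*(-241/8135)^(3/2)/4) - 4519880)) = 1/(-8197696 + ((¼ + 11*(-241*I*√1960535/66178225)/4) - 4519880)) = 1/(-8197696 + ((¼ - 2651*I*√1960535/264712900) - 4519880)) = 1/(-8197696 + (-18079519/4 - 2651*I*√1960535/264712900)) = 1/(-50870303/4 - 2651*I*√1960535/264712900)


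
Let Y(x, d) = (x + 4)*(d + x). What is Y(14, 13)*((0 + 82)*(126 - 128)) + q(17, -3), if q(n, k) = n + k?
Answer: -79690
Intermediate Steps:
Y(x, d) = (4 + x)*(d + x)
q(n, k) = k + n
Y(14, 13)*((0 + 82)*(126 - 128)) + q(17, -3) = (14² + 4*13 + 4*14 + 13*14)*((0 + 82)*(126 - 128)) + (-3 + 17) = (196 + 52 + 56 + 182)*(82*(-2)) + 14 = 486*(-164) + 14 = -79704 + 14 = -79690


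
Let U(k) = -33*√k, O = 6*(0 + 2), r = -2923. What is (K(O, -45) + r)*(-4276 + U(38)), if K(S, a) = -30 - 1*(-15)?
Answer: 12562888 + 96954*√38 ≈ 1.3161e+7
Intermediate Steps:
O = 12 (O = 6*2 = 12)
K(S, a) = -15 (K(S, a) = -30 + 15 = -15)
(K(O, -45) + r)*(-4276 + U(38)) = (-15 - 2923)*(-4276 - 33*√38) = -2938*(-4276 - 33*√38) = 12562888 + 96954*√38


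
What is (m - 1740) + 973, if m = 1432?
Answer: 665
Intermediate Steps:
(m - 1740) + 973 = (1432 - 1740) + 973 = -308 + 973 = 665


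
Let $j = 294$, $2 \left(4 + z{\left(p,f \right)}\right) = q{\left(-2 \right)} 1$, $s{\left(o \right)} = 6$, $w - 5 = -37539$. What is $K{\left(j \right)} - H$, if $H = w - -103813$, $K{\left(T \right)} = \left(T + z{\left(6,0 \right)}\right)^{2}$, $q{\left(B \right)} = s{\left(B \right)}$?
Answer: $19570$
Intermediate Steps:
$w = -37534$ ($w = 5 - 37539 = -37534$)
$q{\left(B \right)} = 6$
$z{\left(p,f \right)} = -1$ ($z{\left(p,f \right)} = -4 + \frac{6 \cdot 1}{2} = -4 + \frac{1}{2} \cdot 6 = -4 + 3 = -1$)
$K{\left(T \right)} = \left(-1 + T\right)^{2}$ ($K{\left(T \right)} = \left(T - 1\right)^{2} = \left(-1 + T\right)^{2}$)
$H = 66279$ ($H = -37534 - -103813 = -37534 + 103813 = 66279$)
$K{\left(j \right)} - H = \left(-1 + 294\right)^{2} - 66279 = 293^{2} - 66279 = 85849 - 66279 = 19570$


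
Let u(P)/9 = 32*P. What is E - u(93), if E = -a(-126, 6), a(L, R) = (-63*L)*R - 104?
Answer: -74308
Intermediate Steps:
u(P) = 288*P (u(P) = 9*(32*P) = 288*P)
a(L, R) = -104 - 63*L*R (a(L, R) = -63*L*R - 104 = -104 - 63*L*R)
E = -47524 (E = -(-104 - 63*(-126)*6) = -(-104 + 47628) = -1*47524 = -47524)
E - u(93) = -47524 - 288*93 = -47524 - 1*26784 = -47524 - 26784 = -74308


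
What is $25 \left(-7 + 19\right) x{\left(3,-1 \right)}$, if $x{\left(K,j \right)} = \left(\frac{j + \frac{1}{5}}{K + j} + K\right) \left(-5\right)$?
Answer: $-3900$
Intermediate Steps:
$x{\left(K,j \right)} = - 5 K - \frac{5 \left(\frac{1}{5} + j\right)}{K + j}$ ($x{\left(K,j \right)} = \left(\frac{j + \frac{1}{5}}{K + j} + K\right) \left(-5\right) = \left(\frac{\frac{1}{5} + j}{K + j} + K\right) \left(-5\right) = \left(K + \frac{\frac{1}{5} + j}{K + j}\right) \left(-5\right) = - 5 K - \frac{5 \left(\frac{1}{5} + j\right)}{K + j}$)
$25 \left(-7 + 19\right) x{\left(3,-1 \right)} = 25 \left(-7 + 19\right) \frac{-1 - -5 - 5 \cdot 3^{2} - 15 \left(-1\right)}{3 - 1} = 25 \cdot 12 \frac{-1 + 5 - 45 + 15}{2} = 300 \frac{-1 + 5 - 45 + 15}{2} = 300 \cdot \frac{1}{2} \left(-26\right) = 300 \left(-13\right) = -3900$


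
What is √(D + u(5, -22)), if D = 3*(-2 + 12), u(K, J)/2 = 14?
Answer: √58 ≈ 7.6158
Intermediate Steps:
u(K, J) = 28 (u(K, J) = 2*14 = 28)
D = 30 (D = 3*10 = 30)
√(D + u(5, -22)) = √(30 + 28) = √58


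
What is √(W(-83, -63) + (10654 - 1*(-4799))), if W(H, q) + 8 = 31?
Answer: 2*√3869 ≈ 124.40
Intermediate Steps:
W(H, q) = 23 (W(H, q) = -8 + 31 = 23)
√(W(-83, -63) + (10654 - 1*(-4799))) = √(23 + (10654 - 1*(-4799))) = √(23 + (10654 + 4799)) = √(23 + 15453) = √15476 = 2*√3869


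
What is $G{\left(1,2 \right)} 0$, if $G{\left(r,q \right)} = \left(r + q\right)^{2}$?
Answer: $0$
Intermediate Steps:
$G{\left(r,q \right)} = \left(q + r\right)^{2}$
$G{\left(1,2 \right)} 0 = \left(2 + 1\right)^{2} \cdot 0 = 3^{2} \cdot 0 = 9 \cdot 0 = 0$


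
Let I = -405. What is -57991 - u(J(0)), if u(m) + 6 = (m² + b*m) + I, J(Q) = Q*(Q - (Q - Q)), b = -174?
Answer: -57580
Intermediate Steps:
J(Q) = Q² (J(Q) = Q*(Q - 1*0) = Q*(Q + 0) = Q*Q = Q²)
u(m) = -411 + m² - 174*m (u(m) = -6 + ((m² - 174*m) - 405) = -6 + (-405 + m² - 174*m) = -411 + m² - 174*m)
-57991 - u(J(0)) = -57991 - (-411 + (0²)² - 174*0²) = -57991 - (-411 + 0² - 174*0) = -57991 - (-411 + 0 + 0) = -57991 - 1*(-411) = -57991 + 411 = -57580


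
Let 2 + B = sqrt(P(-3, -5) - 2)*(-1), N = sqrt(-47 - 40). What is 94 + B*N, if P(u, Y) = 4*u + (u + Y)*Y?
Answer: 94 - I*sqrt(87)*(2 + sqrt(26)) ≈ 94.0 - 66.215*I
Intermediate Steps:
P(u, Y) = 4*u + Y*(Y + u) (P(u, Y) = 4*u + (Y + u)*Y = 4*u + Y*(Y + u))
N = I*sqrt(87) (N = sqrt(-87) = I*sqrt(87) ≈ 9.3274*I)
B = -2 - sqrt(26) (B = -2 + sqrt(((-5)**2 + 4*(-3) - 5*(-3)) - 2)*(-1) = -2 + sqrt((25 - 12 + 15) - 2)*(-1) = -2 + sqrt(28 - 2)*(-1) = -2 + sqrt(26)*(-1) = -2 - sqrt(26) ≈ -7.0990)
94 + B*N = 94 + (-2 - sqrt(26))*(I*sqrt(87)) = 94 + I*sqrt(87)*(-2 - sqrt(26))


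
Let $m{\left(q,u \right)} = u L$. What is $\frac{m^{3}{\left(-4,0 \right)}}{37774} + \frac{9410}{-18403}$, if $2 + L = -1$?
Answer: $- \frac{9410}{18403} \approx -0.51133$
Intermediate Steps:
$L = -3$ ($L = -2 - 1 = -3$)
$m{\left(q,u \right)} = - 3 u$ ($m{\left(q,u \right)} = u \left(-3\right) = - 3 u$)
$\frac{m^{3}{\left(-4,0 \right)}}{37774} + \frac{9410}{-18403} = \frac{\left(\left(-3\right) 0\right)^{3}}{37774} + \frac{9410}{-18403} = 0^{3} \cdot \frac{1}{37774} + 9410 \left(- \frac{1}{18403}\right) = 0 \cdot \frac{1}{37774} - \frac{9410}{18403} = 0 - \frac{9410}{18403} = - \frac{9410}{18403}$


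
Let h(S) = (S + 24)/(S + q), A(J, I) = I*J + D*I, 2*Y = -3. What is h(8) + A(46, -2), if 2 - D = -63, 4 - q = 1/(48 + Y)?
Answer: -122166/557 ≈ -219.33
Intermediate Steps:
Y = -3/2 (Y = (1/2)*(-3) = -3/2 ≈ -1.5000)
q = 370/93 (q = 4 - 1/(48 - 3/2) = 4 - 1/93/2 = 4 - 1*2/93 = 4 - 2/93 = 370/93 ≈ 3.9785)
D = 65 (D = 2 - 1*(-63) = 2 + 63 = 65)
A(J, I) = 65*I + I*J (A(J, I) = I*J + 65*I = 65*I + I*J)
h(S) = (24 + S)/(370/93 + S) (h(S) = (S + 24)/(S + 370/93) = (24 + S)/(370/93 + S))
h(8) + A(46, -2) = 93*(24 + 8)/(370 + 93*8) - 2*(65 + 46) = 93*32/(370 + 744) - 2*111 = 93*32/1114 - 222 = 93*(1/1114)*32 - 222 = 1488/557 - 222 = -122166/557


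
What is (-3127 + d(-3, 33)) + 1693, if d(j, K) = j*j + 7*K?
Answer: -1194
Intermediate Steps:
d(j, K) = j² + 7*K
(-3127 + d(-3, 33)) + 1693 = (-3127 + ((-3)² + 7*33)) + 1693 = (-3127 + (9 + 231)) + 1693 = (-3127 + 240) + 1693 = -2887 + 1693 = -1194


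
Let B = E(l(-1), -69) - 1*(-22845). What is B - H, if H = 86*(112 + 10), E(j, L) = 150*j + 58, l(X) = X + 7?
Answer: 13311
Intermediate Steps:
l(X) = 7 + X
E(j, L) = 58 + 150*j
H = 10492 (H = 86*122 = 10492)
B = 23803 (B = (58 + 150*(7 - 1)) - 1*(-22845) = (58 + 150*6) + 22845 = (58 + 900) + 22845 = 958 + 22845 = 23803)
B - H = 23803 - 1*10492 = 23803 - 10492 = 13311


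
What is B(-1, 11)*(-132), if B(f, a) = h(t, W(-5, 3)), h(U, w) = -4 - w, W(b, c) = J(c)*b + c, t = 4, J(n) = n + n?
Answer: -3036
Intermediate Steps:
J(n) = 2*n
W(b, c) = c + 2*b*c (W(b, c) = (2*c)*b + c = 2*b*c + c = c + 2*b*c)
B(f, a) = 23 (B(f, a) = -4 - 3*(1 + 2*(-5)) = -4 - 3*(1 - 10) = -4 - 3*(-9) = -4 - 1*(-27) = -4 + 27 = 23)
B(-1, 11)*(-132) = 23*(-132) = -3036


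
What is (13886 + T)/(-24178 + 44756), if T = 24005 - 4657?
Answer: 16617/10289 ≈ 1.6150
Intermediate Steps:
T = 19348
(13886 + T)/(-24178 + 44756) = (13886 + 19348)/(-24178 + 44756) = 33234/20578 = 33234*(1/20578) = 16617/10289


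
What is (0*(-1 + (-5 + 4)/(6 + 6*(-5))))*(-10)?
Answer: 0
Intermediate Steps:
(0*(-1 + (-5 + 4)/(6 + 6*(-5))))*(-10) = (0*(-1 - 1/(6 - 30)))*(-10) = (0*(-1 - 1/(-24)))*(-10) = (0*(-1 - 1*(-1/24)))*(-10) = (0*(-1 + 1/24))*(-10) = (0*(-23/24))*(-10) = 0*(-10) = 0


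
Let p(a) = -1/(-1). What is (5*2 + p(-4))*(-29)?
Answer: -319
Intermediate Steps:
p(a) = 1 (p(a) = -1*(-1) = 1)
(5*2 + p(-4))*(-29) = (5*2 + 1)*(-29) = (10 + 1)*(-29) = 11*(-29) = -319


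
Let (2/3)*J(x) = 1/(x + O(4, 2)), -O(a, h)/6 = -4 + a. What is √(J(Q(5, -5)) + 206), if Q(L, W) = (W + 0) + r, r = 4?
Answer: √818/2 ≈ 14.300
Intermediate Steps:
O(a, h) = 24 - 6*a (O(a, h) = -6*(-4 + a) = 24 - 6*a)
Q(L, W) = 4 + W (Q(L, W) = (W + 0) + 4 = W + 4 = 4 + W)
J(x) = 3/(2*x) (J(x) = 3/(2*(x + (24 - 6*4))) = 3/(2*(x + (24 - 24))) = 3/(2*(x + 0)) = 3/(2*x))
√(J(Q(5, -5)) + 206) = √(3/(2*(4 - 5)) + 206) = √((3/2)/(-1) + 206) = √((3/2)*(-1) + 206) = √(-3/2 + 206) = √(409/2) = √818/2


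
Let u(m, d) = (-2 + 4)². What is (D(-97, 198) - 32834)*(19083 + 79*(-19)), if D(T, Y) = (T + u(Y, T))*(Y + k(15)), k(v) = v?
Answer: -925569226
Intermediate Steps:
u(m, d) = 4 (u(m, d) = 2² = 4)
D(T, Y) = (4 + T)*(15 + Y) (D(T, Y) = (T + 4)*(Y + 15) = (4 + T)*(15 + Y))
(D(-97, 198) - 32834)*(19083 + 79*(-19)) = ((60 + 4*198 + 15*(-97) - 97*198) - 32834)*(19083 + 79*(-19)) = ((60 + 792 - 1455 - 19206) - 32834)*(19083 - 1501) = (-19809 - 32834)*17582 = -52643*17582 = -925569226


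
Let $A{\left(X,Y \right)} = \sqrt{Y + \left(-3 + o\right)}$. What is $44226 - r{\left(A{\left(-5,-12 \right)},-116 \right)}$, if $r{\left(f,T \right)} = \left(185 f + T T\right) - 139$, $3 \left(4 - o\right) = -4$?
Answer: $30909 - \frac{185 i \sqrt{87}}{3} \approx 30909.0 - 575.19 i$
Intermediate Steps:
$o = \frac{16}{3}$ ($o = 4 - - \frac{4}{3} = 4 + \frac{4}{3} = \frac{16}{3} \approx 5.3333$)
$A{\left(X,Y \right)} = \sqrt{\frac{7}{3} + Y}$ ($A{\left(X,Y \right)} = \sqrt{Y + \left(-3 + \frac{16}{3}\right)} = \sqrt{Y + \frac{7}{3}} = \sqrt{\frac{7}{3} + Y}$)
$r{\left(f,T \right)} = -139 + T^{2} + 185 f$ ($r{\left(f,T \right)} = \left(185 f + T^{2}\right) - 139 = \left(T^{2} + 185 f\right) - 139 = -139 + T^{2} + 185 f$)
$44226 - r{\left(A{\left(-5,-12 \right)},-116 \right)} = 44226 - \left(-139 + \left(-116\right)^{2} + 185 \frac{\sqrt{21 + 9 \left(-12\right)}}{3}\right) = 44226 - \left(-139 + 13456 + 185 \frac{\sqrt{21 - 108}}{3}\right) = 44226 - \left(-139 + 13456 + 185 \frac{\sqrt{-87}}{3}\right) = 44226 - \left(-139 + 13456 + 185 \frac{i \sqrt{87}}{3}\right) = 44226 - \left(-139 + 13456 + \frac{185 i \sqrt{87}}{3}\right) = 44226 - \left(13317 + \frac{185 i \sqrt{87}}{3}\right) = 30909 - \frac{185 i \sqrt{87}}{3}$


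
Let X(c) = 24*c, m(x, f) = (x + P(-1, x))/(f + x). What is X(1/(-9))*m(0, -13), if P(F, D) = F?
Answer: -8/39 ≈ -0.20513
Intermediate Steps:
m(x, f) = (-1 + x)/(f + x) (m(x, f) = (x - 1)/(f + x) = (-1 + x)/(f + x))
X(1/(-9))*m(0, -13) = (24/(-9))*((-1 + 0)/(-13 + 0)) = (24*(-⅑))*(-1/(-13)) = -(-8)*(-1)/39 = -8/3*1/13 = -8/39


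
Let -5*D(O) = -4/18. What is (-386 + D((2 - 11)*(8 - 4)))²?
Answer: 301647424/2025 ≈ 1.4896e+5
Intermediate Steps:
D(O) = 2/45 (D(O) = -(-4)/(5*18) = -⅕*(-2/9) = 2/45)
(-386 + D((2 - 11)*(8 - 4)))² = (-386 + 2/45)² = (-17368/45)² = 301647424/2025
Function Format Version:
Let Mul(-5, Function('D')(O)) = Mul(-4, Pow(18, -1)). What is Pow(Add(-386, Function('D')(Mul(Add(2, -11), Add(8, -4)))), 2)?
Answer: Rational(301647424, 2025) ≈ 1.4896e+5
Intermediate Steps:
Function('D')(O) = Rational(2, 45) (Function('D')(O) = Mul(Rational(-1, 5), Mul(-4, Pow(18, -1))) = Mul(Rational(-1, 5), Mul(-4, Rational(1, 18))) = Mul(Rational(-1, 5), Rational(-2, 9)) = Rational(2, 45))
Pow(Add(-386, Function('D')(Mul(Add(2, -11), Add(8, -4)))), 2) = Pow(Add(-386, Rational(2, 45)), 2) = Pow(Rational(-17368, 45), 2) = Rational(301647424, 2025)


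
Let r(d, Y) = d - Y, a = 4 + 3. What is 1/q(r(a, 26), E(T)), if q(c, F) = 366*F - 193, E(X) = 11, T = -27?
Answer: 1/3833 ≈ 0.00026089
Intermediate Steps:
a = 7
q(c, F) = -193 + 366*F
1/q(r(a, 26), E(T)) = 1/(-193 + 366*11) = 1/(-193 + 4026) = 1/3833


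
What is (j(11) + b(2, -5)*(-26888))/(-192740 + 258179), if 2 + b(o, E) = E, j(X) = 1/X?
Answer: 2070377/719829 ≈ 2.8762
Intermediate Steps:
b(o, E) = -2 + E
(j(11) + b(2, -5)*(-26888))/(-192740 + 258179) = (1/11 + (-2 - 5)*(-26888))/(-192740 + 258179) = (1/11 - 7*(-26888))/65439 = (1/11 + 188216)*(1/65439) = (2070377/11)*(1/65439) = 2070377/719829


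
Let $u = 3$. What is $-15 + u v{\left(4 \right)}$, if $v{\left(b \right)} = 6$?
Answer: $3$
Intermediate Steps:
$-15 + u v{\left(4 \right)} = -15 + 3 \cdot 6 = -15 + 18 = 3$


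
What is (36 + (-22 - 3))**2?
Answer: 121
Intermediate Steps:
(36 + (-22 - 3))**2 = (36 - 25)**2 = 11**2 = 121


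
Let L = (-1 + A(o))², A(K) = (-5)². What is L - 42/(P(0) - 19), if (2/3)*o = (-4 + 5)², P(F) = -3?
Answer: 6357/11 ≈ 577.91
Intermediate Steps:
o = 3/2 (o = 3*(-4 + 5)²/2 = (3/2)*1² = (3/2)*1 = 3/2 ≈ 1.5000)
A(K) = 25
L = 576 (L = (-1 + 25)² = 24² = 576)
L - 42/(P(0) - 19) = 576 - 42/(-3 - 19) = 576 - 42/(-22) = 576 - 1/22*(-42) = 576 + 21/11 = 6357/11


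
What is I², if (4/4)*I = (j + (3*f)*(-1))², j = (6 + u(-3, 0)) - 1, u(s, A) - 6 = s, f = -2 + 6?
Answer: 256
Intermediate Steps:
f = 4
u(s, A) = 6 + s
j = 8 (j = (6 + (6 - 3)) - 1 = (6 + 3) - 1 = 9 - 1 = 8)
I = 16 (I = (8 + (3*4)*(-1))² = (8 + 12*(-1))² = (8 - 12)² = (-4)² = 16)
I² = 16² = 256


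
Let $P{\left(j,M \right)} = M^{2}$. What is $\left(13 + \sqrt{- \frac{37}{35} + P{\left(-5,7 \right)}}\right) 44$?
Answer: $572 + \frac{44 \sqrt{58730}}{35} \approx 876.66$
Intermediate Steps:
$\left(13 + \sqrt{- \frac{37}{35} + P{\left(-5,7 \right)}}\right) 44 = \left(13 + \sqrt{- \frac{37}{35} + 7^{2}}\right) 44 = \left(13 + \sqrt{\left(-37\right) \frac{1}{35} + 49}\right) 44 = \left(13 + \sqrt{- \frac{37}{35} + 49}\right) 44 = \left(13 + \sqrt{\frac{1678}{35}}\right) 44 = \left(13 + \frac{\sqrt{58730}}{35}\right) 44 = 572 + \frac{44 \sqrt{58730}}{35}$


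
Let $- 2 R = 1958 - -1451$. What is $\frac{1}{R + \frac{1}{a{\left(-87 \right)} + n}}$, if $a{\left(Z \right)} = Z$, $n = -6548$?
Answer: $- \frac{13270}{22618717} \approx -0.00058668$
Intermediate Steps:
$R = - \frac{3409}{2}$ ($R = - \frac{1958 - -1451}{2} = - \frac{1958 + 1451}{2} = \left(- \frac{1}{2}\right) 3409 = - \frac{3409}{2} \approx -1704.5$)
$\frac{1}{R + \frac{1}{a{\left(-87 \right)} + n}} = \frac{1}{- \frac{3409}{2} + \frac{1}{-87 - 6548}} = \frac{1}{- \frac{3409}{2} + \frac{1}{-6635}} = \frac{1}{- \frac{3409}{2} - \frac{1}{6635}} = \frac{1}{- \frac{22618717}{13270}} = - \frac{13270}{22618717}$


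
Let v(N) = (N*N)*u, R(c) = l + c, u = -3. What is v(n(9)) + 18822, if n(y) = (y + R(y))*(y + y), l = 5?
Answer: -495366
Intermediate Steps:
R(c) = 5 + c
n(y) = 2*y*(5 + 2*y) (n(y) = (y + (5 + y))*(y + y) = (5 + 2*y)*(2*y) = 2*y*(5 + 2*y))
v(N) = -3*N² (v(N) = (N*N)*(-3) = N²*(-3) = -3*N²)
v(n(9)) + 18822 = -3*324*(5 + 2*9)² + 18822 = -3*324*(5 + 18)² + 18822 = -3*(2*9*23)² + 18822 = -3*414² + 18822 = -3*171396 + 18822 = -514188 + 18822 = -495366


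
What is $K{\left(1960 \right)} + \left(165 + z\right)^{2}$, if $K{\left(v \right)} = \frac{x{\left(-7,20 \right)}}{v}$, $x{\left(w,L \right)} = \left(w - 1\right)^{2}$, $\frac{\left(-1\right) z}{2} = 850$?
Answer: $\frac{577275133}{245} \approx 2.3562 \cdot 10^{6}$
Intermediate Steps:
$z = -1700$ ($z = \left(-2\right) 850 = -1700$)
$x{\left(w,L \right)} = \left(-1 + w\right)^{2}$
$K{\left(v \right)} = \frac{64}{v}$ ($K{\left(v \right)} = \frac{\left(-1 - 7\right)^{2}}{v} = \frac{\left(-8\right)^{2}}{v} = \frac{64}{v}$)
$K{\left(1960 \right)} + \left(165 + z\right)^{2} = \frac{64}{1960} + \left(165 - 1700\right)^{2} = 64 \cdot \frac{1}{1960} + \left(-1535\right)^{2} = \frac{8}{245} + 2356225 = \frac{577275133}{245}$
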